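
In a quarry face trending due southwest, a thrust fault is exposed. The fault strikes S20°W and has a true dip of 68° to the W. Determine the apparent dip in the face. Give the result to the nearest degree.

46°

The section lies 25° from the strike.
tan α = tan 68° × sin 25° = 2.4751 × 0.4226 = 1.0460
α = arctan(1.0460) = 46.29°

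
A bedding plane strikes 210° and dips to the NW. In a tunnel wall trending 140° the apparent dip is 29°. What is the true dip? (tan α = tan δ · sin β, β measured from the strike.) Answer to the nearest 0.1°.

30.5°

β = acute angle between strike 210° and section 140° = 70°.
tan(true dip) = tan 29° / sin 70° = 0.5899
true dip = arctan 0.5899 = 30.54°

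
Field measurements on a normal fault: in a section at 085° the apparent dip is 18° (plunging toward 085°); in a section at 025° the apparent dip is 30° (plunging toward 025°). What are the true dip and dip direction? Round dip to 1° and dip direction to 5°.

true dip 30°, dip direction 030°

Represent each trace as a vector plunging at its apparent dip toward its trend (east-north-up frame): v₁ = (0.947, 0.083, -0.309), v₂ = (0.366, 0.785, -0.500).
The plane normal is n = v₁ × v₂ ∝ (0.201, 0.361, 0.713).
Dip δ = arctan(|n_h|/n_z) = arctan(0.413/0.713) = 30.1°.
The horizontal component of n points toward azimuth atan2(n_x, n_y) = 29°, the dip direction.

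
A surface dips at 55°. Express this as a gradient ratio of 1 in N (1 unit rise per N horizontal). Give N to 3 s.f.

1 : N means tan θ = 1/N, so N = 1/tan 55° = 1/1.4281

1 in 0.700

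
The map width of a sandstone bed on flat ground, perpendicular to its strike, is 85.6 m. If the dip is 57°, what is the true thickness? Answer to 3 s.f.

71.8 m

True thickness t = w · sin(dip) = 85.6 × sin 57°
t = 85.6 × 0.8387 = 71.790 m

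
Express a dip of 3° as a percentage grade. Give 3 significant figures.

grade % = 100 × tan 3° = 100 × 0.0524

5.24%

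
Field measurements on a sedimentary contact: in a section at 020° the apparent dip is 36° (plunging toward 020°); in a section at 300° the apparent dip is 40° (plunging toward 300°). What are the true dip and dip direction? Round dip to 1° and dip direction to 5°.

The two traces are lines in the plane: v₁ = (sin 20°·cos 36°, cos 20°·cos 36°, −sin 36°), v₂ = (sin 300°·cos 40°, cos 300°·cos 40°, −sin 40°).
n = v₁ × v₂ = (-0.264, 0.568, 0.610) (taken with n_z > 0).
Dip δ = arctan(|n_h|/n_z) = arctan(0.626/0.610) = 45.7°.
Dip direction = atan2(-0.264, 0.568) = 335° (azimuth of n's horizontal projection).

true dip 46°, dip direction 335°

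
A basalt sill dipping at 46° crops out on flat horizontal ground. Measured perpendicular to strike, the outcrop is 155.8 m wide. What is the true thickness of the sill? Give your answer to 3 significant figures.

112 m

True thickness t = w · sin(dip) = 155.8 × sin 46°
t = 155.8 × 0.7193 = 112.073 m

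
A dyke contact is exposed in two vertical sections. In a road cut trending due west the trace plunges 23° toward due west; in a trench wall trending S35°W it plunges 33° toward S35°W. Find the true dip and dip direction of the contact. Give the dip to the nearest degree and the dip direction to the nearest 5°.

Represent each trace as a vector plunging at its apparent dip toward its trend (east-north-up frame): v₁ = (-0.921, -0.000, -0.391), v₂ = (-0.481, -0.687, -0.545).
Cross product v₁ × v₂ gives the pole to the plane: n ∝ (-0.268, -0.313, 0.632).
tan δ = √(n_x²+n_y²)/n_z = 0.413/0.632, so δ = 33.1°.
Dip direction = azimuth of (n_x, n_y) = atan2(-0.268, -0.313) = 221°.

true dip 33°, dip direction 220°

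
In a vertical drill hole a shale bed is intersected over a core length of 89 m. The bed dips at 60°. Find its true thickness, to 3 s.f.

True thickness t = h · cos(dip) = 89 × cos 60°
t = 89 × 0.5000 = 44.500 m

44.5 m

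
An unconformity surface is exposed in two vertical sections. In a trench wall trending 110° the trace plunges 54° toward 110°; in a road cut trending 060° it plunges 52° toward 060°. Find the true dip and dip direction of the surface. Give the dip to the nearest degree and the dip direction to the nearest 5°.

true dip 56°, dip direction 090°

Represent each trace as a vector plunging at its apparent dip toward its trend (east-north-up frame): v₁ = (0.552, -0.201, -0.809), v₂ = (0.533, 0.308, -0.788).
The plane normal is n = v₁ × v₂ ∝ (0.407, 0.004, 0.277).
Dip δ = arctan(|n_h|/n_z) = arctan(0.407/0.277) = 55.8°.
The horizontal component of n points toward azimuth atan2(n_x, n_y) = 89°, the dip direction.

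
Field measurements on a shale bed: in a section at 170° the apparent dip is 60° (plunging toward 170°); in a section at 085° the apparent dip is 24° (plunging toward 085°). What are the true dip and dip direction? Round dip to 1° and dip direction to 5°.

Each apparent-dip line lies in the plane. As unit vectors (x east, y north, z up), v₁ plunges 60°→170° and v₂ plunges 24°→085°.
The plane normal is n = v₁ × v₂ ∝ (0.269, -0.753, 0.455).
Dip δ = arctan(|n_h|/n_z) = arctan(0.800/0.455) = 60.4°.
The horizontal component of n points toward azimuth atan2(n_x, n_y) = 160°, the dip direction.

true dip 60°, dip direction 160°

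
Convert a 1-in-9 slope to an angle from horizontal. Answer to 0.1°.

6.3°

tan θ = 1/9 = 0.1111
θ = arctan(0.1111) = 6.34°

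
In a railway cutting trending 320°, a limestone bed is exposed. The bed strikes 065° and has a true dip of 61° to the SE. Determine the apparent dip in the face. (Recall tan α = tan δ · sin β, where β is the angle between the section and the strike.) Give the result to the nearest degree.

60°

Angle between strike (065°) and section (320°): β = 75°.
tan α = tan 61° × sin 75° = 1.8040 × 0.9659 = 1.7426
α = arctan(1.7426) = 60.15°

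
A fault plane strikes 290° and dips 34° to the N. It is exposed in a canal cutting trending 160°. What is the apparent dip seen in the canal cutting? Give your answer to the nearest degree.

The strike is 290° and the section trends 160°; the acute angle between them is β = 50°.
tan α = tan 34° × sin 50° = 0.6745 × 0.7660 = 0.5167
apparent dip = arctan 0.5167 = 27.33°

27°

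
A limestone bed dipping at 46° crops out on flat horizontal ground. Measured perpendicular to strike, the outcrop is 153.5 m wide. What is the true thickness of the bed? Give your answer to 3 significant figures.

True thickness t = w · sin(dip) = 153.5 × sin 46°
t = 153.5 × 0.7193 = 110.419 m

110 m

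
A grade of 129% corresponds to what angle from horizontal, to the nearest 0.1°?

52.2°

tan θ = 129/100 = 1.2900
θ = arctan(1.2900) = 52.22°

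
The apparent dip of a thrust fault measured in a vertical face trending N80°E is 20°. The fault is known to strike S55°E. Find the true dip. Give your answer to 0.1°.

The section is 45° from the strike.
tan(true dip) = tan 20° / sin 45° = 0.5147
δ = arctan(0.5147) = 27.24°

27.2°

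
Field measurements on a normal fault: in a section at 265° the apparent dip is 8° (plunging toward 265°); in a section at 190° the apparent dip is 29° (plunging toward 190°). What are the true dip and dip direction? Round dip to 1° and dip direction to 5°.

true dip 29°, dip direction 190°

Represent each trace as a vector plunging at its apparent dip toward its trend (east-north-up frame): v₁ = (-0.986, -0.086, -0.139), v₂ = (-0.152, -0.861, -0.485).
n = v₁ × v₂ = (-0.078, -0.457, 0.837) (taken with n_z > 0).
Dip δ = arctan(|n_h|/n_z) = arctan(0.464/0.837) = 29.0°.
The horizontal component of n points toward azimuth atan2(n_x, n_y) = 190°, the dip direction.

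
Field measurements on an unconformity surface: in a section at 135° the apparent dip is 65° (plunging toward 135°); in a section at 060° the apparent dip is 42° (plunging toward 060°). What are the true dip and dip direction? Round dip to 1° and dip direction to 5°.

Represent each trace as a vector plunging at its apparent dip toward its trend (east-north-up frame): v₁ = (0.299, -0.299, -0.906), v₂ = (0.644, 0.372, -0.669).
n = v₁ × v₂ = (0.537, -0.383, 0.303) (taken with n_z > 0).
True dip = arccos(n_z / |n|) = arccos(0.4179) = 65.3°.
Dip direction = atan2(0.537, -0.383) = 126° (azimuth of n's horizontal projection).

true dip 65°, dip direction 125°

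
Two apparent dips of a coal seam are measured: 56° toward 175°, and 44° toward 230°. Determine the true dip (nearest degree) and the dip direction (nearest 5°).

true dip 56°, dip direction 180°

The two traces are lines in the plane: v₁ = (sin 175°·cos 56°, cos 175°·cos 56°, −sin 56°), v₂ = (sin 230°·cos 44°, cos 230°·cos 44°, −sin 44°).
n = v₁ × v₂ = (-0.004, -0.491, 0.330) (taken with n_z > 0).
True dip = arccos(n_z / |n|) = arccos(0.5575) = 56.1°.
Dip direction = azimuth of (n_x, n_y) = atan2(-0.004, -0.491) = 180°.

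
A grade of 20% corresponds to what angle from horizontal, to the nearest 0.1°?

tan θ = 20/100 = 0.2000
θ = arctan(0.2000) = 11.31°

11.3°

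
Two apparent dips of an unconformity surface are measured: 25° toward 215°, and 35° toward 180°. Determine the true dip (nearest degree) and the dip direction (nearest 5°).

The two traces are lines in the plane: v₁ = (sin 215°·cos 25°, cos 215°·cos 25°, −sin 25°), v₂ = (sin 180°·cos 35°, cos 180°·cos 35°, −sin 35°).
The plane normal is n = v₁ × v₂ ∝ (0.080, -0.298, 0.426).
tan δ = √(n_x²+n_y²)/n_z = 0.309/0.426, so δ = 35.9°.
Dip direction = atan2(0.080, -0.298) = 165° (azimuth of n's horizontal projection).

true dip 36°, dip direction 165°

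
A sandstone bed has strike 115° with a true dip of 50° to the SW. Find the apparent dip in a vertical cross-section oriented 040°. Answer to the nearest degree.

49°

Angle between strike (115°) and section (040°): β = 75°.
tan(apparent dip) = tan 50° · sin 75° = 1.1511
apparent dip = arctan 1.1511 = 49.02°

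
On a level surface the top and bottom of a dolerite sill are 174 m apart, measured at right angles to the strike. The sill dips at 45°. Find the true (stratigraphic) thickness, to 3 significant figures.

123 m

True thickness t = w · sin(dip) = 174 × sin 45°
t = 174 × 0.7071 = 123.037 m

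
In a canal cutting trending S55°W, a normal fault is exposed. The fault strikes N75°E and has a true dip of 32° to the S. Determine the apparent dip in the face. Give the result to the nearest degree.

12°

Angle between strike (N75°E) and section (S55°W): β = 20°.
tan α = tan 32° × sin 20° = 0.6249 × 0.3420 = 0.2137
α = arctan(0.2137) = 12.06°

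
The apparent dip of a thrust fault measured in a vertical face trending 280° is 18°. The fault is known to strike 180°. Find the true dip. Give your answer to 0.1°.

The section is 80° from the strike.
tan δ = tan α / sin β = tan 18° / sin 80° = 0.3249 / 0.9848 = 0.3299
δ = arctan(0.3299) = 18.26°

18.3°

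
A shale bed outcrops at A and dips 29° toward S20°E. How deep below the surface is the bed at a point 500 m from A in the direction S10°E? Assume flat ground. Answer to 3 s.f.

273 m

The hole lies 10° from the dip direction, so the down-dip offset is 500 × cos 10° = 492.40 m.
Depth = down-dip offset × tan(dip) = 492.40 × tan 29° = 492.40 × 0.5543
Depth = 272.94 m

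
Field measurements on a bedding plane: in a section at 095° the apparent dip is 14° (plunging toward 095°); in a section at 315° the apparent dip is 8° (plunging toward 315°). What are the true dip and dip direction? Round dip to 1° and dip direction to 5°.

true dip 30°, dip direction 030°

Each apparent-dip line lies in the plane. As unit vectors (x east, y north, z up), v₁ plunges 14°→095° and v₂ plunges 8°→315°.
Cross product v₁ × v₂ gives the pole to the plane: n ∝ (0.181, 0.304, 0.618).
Dip δ = arctan(|n_h|/n_z) = arctan(0.354/0.618) = 29.8°.
The horizontal component of n points toward azimuth atan2(n_x, n_y) = 31°, the dip direction.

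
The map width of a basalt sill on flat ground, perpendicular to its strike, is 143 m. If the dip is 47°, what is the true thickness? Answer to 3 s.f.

True thickness t = w · sin(dip) = 143 × sin 47°
t = 143 × 0.7314 = 104.584 m

105 m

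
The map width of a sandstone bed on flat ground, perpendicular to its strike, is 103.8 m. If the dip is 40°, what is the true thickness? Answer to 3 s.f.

True thickness t = w · sin(dip) = 103.8 × sin 40°
t = 103.8 × 0.6428 = 66.721 m

66.7 m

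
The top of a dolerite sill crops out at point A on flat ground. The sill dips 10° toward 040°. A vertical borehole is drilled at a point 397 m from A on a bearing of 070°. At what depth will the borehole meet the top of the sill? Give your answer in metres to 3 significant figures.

60.6 m

The hole lies 30° from the dip direction, so the down-dip offset is 397 × cos 30° = 343.81 m.
Depth = down-dip offset × tan(dip) = 343.81 × tan 10° = 343.81 × 0.1763
Depth = 60.62 m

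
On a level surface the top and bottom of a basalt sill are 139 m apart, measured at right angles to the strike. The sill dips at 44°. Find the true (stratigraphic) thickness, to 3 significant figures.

96.6 m

True thickness t = w · sin(dip) = 139 × sin 44°
t = 139 × 0.6947 = 96.558 m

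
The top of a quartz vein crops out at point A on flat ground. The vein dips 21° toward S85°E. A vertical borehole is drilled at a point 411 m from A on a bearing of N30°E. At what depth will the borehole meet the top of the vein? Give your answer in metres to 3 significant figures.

The hole lies 65° from the dip direction, so the down-dip offset is 411 × cos 65° = 173.70 m.
Depth = down-dip offset × tan(dip) = 173.70 × tan 21° = 173.70 × 0.3839
Depth = 66.68 m

66.7 m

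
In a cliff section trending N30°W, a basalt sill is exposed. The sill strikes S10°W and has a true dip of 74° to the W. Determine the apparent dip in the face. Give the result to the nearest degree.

66°

Angle between strike (S10°W) and section (N30°W): β = 40°.
tan(apparent dip) = tan 74° · sin 40° = 2.2417
α = arctan(2.2417) = 65.96°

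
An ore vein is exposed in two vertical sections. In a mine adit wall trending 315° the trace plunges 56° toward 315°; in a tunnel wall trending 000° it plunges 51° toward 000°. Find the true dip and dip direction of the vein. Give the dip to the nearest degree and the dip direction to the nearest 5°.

Each apparent-dip line lies in the plane. As unit vectors (x east, y north, z up), v₁ plunges 56°→315° and v₂ plunges 51°→000°.
n = v₁ × v₂ = (-0.214, 0.307, 0.249) (taken with n_z > 0).
True dip = arccos(n_z / |n|) = arccos(0.5532) = 56.4°.
The horizontal component of n points toward azimuth atan2(n_x, n_y) = 325°, the dip direction.

true dip 56°, dip direction 325°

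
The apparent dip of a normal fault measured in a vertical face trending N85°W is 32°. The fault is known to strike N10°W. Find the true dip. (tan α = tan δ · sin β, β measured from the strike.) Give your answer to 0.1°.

32.9°

β = acute angle between strike N10°W and section N85°W = 75°.
tan(true dip) = tan 32° / sin 75° = 0.6469
true dip = arctan 0.6469 = 32.90°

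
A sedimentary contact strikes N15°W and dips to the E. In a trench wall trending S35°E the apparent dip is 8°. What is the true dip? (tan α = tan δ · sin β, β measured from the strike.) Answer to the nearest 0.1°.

β = acute angle between strike N15°W and section S35°E = 20°.
tan δ = tan α / sin β = tan 8° / sin 20° = 0.1405 / 0.3420 = 0.4109
δ = arctan(0.4109) = 22.34°

22.3°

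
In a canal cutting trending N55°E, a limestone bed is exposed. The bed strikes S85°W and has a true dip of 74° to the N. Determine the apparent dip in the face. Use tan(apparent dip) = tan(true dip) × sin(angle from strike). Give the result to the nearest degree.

60°

The strike is S85°W and the section trends N55°E; the acute angle between them is β = 30°.
tan(apparent dip) = tan 74° · sin 30° = 1.7437
apparent dip = arctan 1.7437 = 60.17°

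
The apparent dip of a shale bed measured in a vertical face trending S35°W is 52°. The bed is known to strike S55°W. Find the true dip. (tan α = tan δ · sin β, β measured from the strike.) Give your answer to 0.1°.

75.0°

The section is 20° from the strike.
tan δ = tan α / sin β = tan 52° / sin 20° = 1.2799 / 0.3420 = 3.7423
δ = arctan(3.7423) = 75.04°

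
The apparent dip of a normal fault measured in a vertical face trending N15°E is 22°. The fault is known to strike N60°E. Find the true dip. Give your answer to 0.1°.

The section is 45° from the strike.
tan(true dip) = tan 22° / sin 45° = 0.5714
δ = arctan(0.5714) = 29.74°

29.7°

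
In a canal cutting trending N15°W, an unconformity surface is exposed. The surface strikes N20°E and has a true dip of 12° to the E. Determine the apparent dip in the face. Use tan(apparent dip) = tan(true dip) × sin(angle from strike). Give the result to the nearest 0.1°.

7.0°

The section lies 35° from the strike.
tan(apparent dip) = tan 12° · sin 35° = 0.1219
apparent dip = arctan 0.1219 = 6.95°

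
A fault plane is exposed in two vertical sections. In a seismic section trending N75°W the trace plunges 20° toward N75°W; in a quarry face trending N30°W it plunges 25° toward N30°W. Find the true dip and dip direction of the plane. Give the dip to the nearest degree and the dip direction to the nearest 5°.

true dip 25°, dip direction 325°

Each apparent-dip line lies in the plane. As unit vectors (x east, y north, z up), v₁ plunges 20°→N75°W and v₂ plunges 25°→N30°W.
The plane normal is n = v₁ × v₂ ∝ (-0.166, 0.229, 0.602).
tan δ = √(n_x²+n_y²)/n_z = 0.282/0.602, so δ = 25.1°.
Dip direction = azimuth of (n_x, n_y) = atan2(-0.166, 0.229) = 324°.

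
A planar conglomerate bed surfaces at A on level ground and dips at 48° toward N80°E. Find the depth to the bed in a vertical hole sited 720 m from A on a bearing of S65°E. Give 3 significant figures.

655 m

The hole lies 35° from the dip direction, so the down-dip offset is 720 × cos 35° = 589.79 m.
Depth = down-dip offset × tan(dip) = 589.79 × tan 48° = 589.79 × 1.1106
Depth = 655.03 m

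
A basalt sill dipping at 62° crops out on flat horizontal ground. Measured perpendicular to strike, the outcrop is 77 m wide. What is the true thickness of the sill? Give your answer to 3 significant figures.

68.0 m

True thickness t = w · sin(dip) = 77 × sin 62°
t = 77 × 0.8829 = 67.987 m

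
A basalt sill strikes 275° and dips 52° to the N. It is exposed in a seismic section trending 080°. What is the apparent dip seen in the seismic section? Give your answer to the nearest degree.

The strike is 275° and the section trends 080°; the acute angle between them is β = 15°.
tan α = tan 52° × sin 15° = 1.2799 × 0.2588 = 0.3313
α = arctan(0.3313) = 18.33°

18°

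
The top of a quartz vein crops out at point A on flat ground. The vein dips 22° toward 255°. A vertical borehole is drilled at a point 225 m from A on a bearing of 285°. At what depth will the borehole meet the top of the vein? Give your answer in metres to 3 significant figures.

78.7 m

The hole lies 30° from the dip direction, so the down-dip offset is 225 × cos 30° = 194.86 m.
Depth = down-dip offset × tan(dip) = 194.86 × tan 22° = 194.86 × 0.4040
Depth = 78.73 m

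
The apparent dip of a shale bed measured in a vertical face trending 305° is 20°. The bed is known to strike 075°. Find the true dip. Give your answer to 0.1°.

β = acute angle between strike 075° and section 305° = 50°.
tan(true dip) = tan 20° / sin 50° = 0.4751
δ = arctan(0.4751) = 25.41°

25.4°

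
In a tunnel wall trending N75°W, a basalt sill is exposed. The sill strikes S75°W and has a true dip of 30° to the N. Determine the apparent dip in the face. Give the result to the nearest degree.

Angle between strike (S75°W) and section (N75°W): β = 30°.
tan(apparent dip) = tan 30° · sin 30° = 0.2887
apparent dip = arctan 0.2887 = 16.10°

16°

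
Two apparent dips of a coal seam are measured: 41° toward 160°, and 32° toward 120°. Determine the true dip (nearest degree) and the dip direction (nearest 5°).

true dip 41°, dip direction 165°

The two traces are lines in the plane: v₁ = (sin 160°·cos 41°, cos 160°·cos 41°, −sin 41°), v₂ = (sin 120°·cos 32°, cos 120°·cos 32°, −sin 32°).
Cross product v₁ × v₂ gives the pole to the plane: n ∝ (0.098, -0.345, 0.411).
Dip δ = arctan(|n_h|/n_z) = arctan(0.359/0.411) = 41.1°.
Dip direction = atan2(0.098, -0.345) = 164° (azimuth of n's horizontal projection).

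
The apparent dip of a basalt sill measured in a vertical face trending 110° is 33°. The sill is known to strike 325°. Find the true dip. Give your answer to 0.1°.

48.5°

β = acute angle between strike 325° and section 110° = 35°.
tan(true dip) = tan 33° / sin 35° = 1.1322
true dip = arctan 1.1322 = 48.55°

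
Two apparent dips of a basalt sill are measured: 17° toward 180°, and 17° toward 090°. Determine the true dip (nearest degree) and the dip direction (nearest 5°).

The two traces are lines in the plane: v₁ = (sin 180°·cos 17°, cos 180°·cos 17°, −sin 17°), v₂ = (sin 90°·cos 17°, cos 90°·cos 17°, −sin 17°).
Cross product v₁ × v₂ gives the pole to the plane: n ∝ (0.280, -0.280, 0.915).
tan δ = √(n_x²+n_y²)/n_z = 0.395/0.915, so δ = 23.4°.
Dip direction = azimuth of (n_x, n_y) = atan2(0.280, -0.280) = 135°.

true dip 23°, dip direction 135°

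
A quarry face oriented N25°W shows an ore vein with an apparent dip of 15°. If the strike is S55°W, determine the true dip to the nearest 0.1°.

β = acute angle between strike S55°W and section N25°W = 80°.
tan δ = tan α / sin β = tan 15° / sin 80° = 0.2679 / 0.9848 = 0.2721
δ = arctan(0.2721) = 15.22°

15.2°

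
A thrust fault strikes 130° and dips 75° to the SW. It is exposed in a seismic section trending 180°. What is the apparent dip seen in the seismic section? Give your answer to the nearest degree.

The section lies 50° from the strike.
tan(apparent dip) = tan 75° · sin 50° = 2.8589
apparent dip = arctan 2.8589 = 70.72°

71°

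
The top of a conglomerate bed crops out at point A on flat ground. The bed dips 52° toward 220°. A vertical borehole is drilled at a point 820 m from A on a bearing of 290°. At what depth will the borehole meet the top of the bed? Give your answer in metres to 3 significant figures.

359 m

The hole lies 70° from the dip direction, so the down-dip offset is 820 × cos 70° = 280.46 m.
Depth = down-dip offset × tan(dip) = 280.46 × tan 52° = 280.46 × 1.2799
Depth = 358.97 m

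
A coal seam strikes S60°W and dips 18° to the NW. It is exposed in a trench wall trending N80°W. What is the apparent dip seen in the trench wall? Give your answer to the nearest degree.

12°

The strike is S60°W and the section trends N80°W; the acute angle between them is β = 40°.
tan(apparent dip) = tan 18° · sin 40° = 0.2089
α = arctan(0.2089) = 11.80°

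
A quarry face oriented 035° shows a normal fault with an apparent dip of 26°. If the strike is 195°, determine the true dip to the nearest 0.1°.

55.0°

β = acute angle between strike 195° and section 035° = 20°.
tan(true dip) = tan 26° / sin 20° = 1.4260
true dip = arctan 1.4260 = 54.96°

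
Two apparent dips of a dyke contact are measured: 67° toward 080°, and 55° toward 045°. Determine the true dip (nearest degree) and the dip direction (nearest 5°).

Represent each trace as a vector plunging at its apparent dip toward its trend (east-north-up frame): v₁ = (0.385, 0.068, -0.921), v₂ = (0.406, 0.406, -0.819).
n = v₁ × v₂ = (0.318, -0.058, 0.129) (taken with n_z > 0).
True dip = arccos(n_z / |n|) = arccos(0.3697) = 68.3°.
The horizontal component of n points toward azimuth atan2(n_x, n_y) = 100°, the dip direction.

true dip 68°, dip direction 100°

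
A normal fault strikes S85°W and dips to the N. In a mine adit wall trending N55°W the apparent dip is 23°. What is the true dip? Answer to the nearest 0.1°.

The section is 40° from the strike.
tan δ = tan α / sin β = tan 23° / sin 40° = 0.4245 / 0.6428 = 0.6604
δ = arctan(0.6604) = 33.44°

33.4°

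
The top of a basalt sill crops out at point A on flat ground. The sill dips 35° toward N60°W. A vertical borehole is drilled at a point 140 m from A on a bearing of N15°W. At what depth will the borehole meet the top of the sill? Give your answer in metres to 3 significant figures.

69.3 m

The hole lies 45° from the dip direction, so the down-dip offset is 140 × cos 45° = 98.99 m.
Depth = down-dip offset × tan(dip) = 98.99 × tan 35° = 98.99 × 0.7002
Depth = 69.32 m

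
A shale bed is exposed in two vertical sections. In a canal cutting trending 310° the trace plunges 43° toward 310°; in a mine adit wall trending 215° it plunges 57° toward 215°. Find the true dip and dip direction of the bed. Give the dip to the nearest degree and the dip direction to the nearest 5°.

The two traces are lines in the plane: v₁ = (sin 310°·cos 43°, cos 310°·cos 43°, −sin 43°), v₂ = (sin 215°·cos 57°, cos 215°·cos 57°, −sin 57°).
The plane normal is n = v₁ × v₂ ∝ (-0.699, -0.257, 0.397).
tan δ = √(n_x²+n_y²)/n_z = 0.744/0.397, so δ = 61.9°.
Dip direction = atan2(-0.699, -0.257) = 250° (azimuth of n's horizontal projection).

true dip 62°, dip direction 250°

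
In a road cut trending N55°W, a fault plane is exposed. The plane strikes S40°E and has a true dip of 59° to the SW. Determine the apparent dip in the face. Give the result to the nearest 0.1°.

23.3°

The strike is S40°E and the section trends N55°W; the acute angle between them is β = 15°.
tan(apparent dip) = tan 59° · sin 15° = 0.4307
α = arctan(0.4307) = 23.30°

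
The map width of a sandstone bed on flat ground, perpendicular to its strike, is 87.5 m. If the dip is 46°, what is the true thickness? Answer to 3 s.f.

True thickness t = w · sin(dip) = 87.5 × sin 46°
t = 87.5 × 0.7193 = 62.942 m

62.9 m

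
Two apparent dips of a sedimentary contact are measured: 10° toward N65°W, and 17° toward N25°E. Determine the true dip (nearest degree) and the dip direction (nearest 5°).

true dip 19°, dip direction 355°

Represent each trace as a vector plunging at its apparent dip toward its trend (east-north-up frame): v₁ = (-0.893, 0.416, -0.174), v₂ = (0.404, 0.867, -0.292).
Cross product v₁ × v₂ gives the pole to the plane: n ∝ (-0.029, 0.331, 0.942).
True dip = arccos(n_z / |n|) = arccos(0.9430) = 19.4°.
The horizontal component of n points toward azimuth atan2(n_x, n_y) = 355°, the dip direction.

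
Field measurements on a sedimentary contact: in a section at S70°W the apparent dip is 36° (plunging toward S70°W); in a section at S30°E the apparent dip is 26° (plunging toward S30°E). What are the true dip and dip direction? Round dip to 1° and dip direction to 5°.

The two traces are lines in the plane: v₁ = (sin 250°·cos 36°, cos 250°·cos 36°, −sin 36°), v₂ = (sin 150°·cos 26°, cos 150°·cos 26°, −sin 26°).
n = v₁ × v₂ = (-0.336, -0.597, 0.716) (taken with n_z > 0).
tan δ = √(n_x²+n_y²)/n_z = 0.686/0.716, so δ = 43.8°.
Dip direction = azimuth of (n_x, n_y) = atan2(-0.336, -0.597) = 209°.

true dip 44°, dip direction 210°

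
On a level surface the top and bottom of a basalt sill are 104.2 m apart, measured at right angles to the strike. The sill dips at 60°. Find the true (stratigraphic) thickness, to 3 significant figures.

True thickness t = w · sin(dip) = 104.2 × sin 60°
t = 104.2 × 0.8660 = 90.240 m

90.2 m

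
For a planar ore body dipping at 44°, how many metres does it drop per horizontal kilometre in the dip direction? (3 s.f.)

drop per km = 1000 × tan 44° = 1000 × 0.9657

966 m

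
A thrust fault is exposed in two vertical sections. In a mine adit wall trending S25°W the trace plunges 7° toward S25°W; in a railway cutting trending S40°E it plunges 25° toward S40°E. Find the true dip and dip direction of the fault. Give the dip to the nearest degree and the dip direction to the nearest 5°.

Represent each trace as a vector plunging at its apparent dip toward its trend (east-north-up frame): v₁ = (-0.419, -0.900, -0.122), v₂ = (0.583, -0.694, -0.423).
n = v₁ × v₂ = (0.296, -0.248, 0.815) (taken with n_z > 0).
Dip δ = arctan(|n_h|/n_z) = arctan(0.386/0.815) = 25.3°.
Dip direction = azimuth of (n_x, n_y) = atan2(0.296, -0.248) = 130°.

true dip 25°, dip direction 130°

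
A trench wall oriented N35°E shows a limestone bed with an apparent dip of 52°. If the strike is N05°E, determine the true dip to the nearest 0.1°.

β = acute angle between strike N05°E and section N35°E = 30°.
tan(true dip) = tan 52° / sin 30° = 2.5599
true dip = arctan 2.5599 = 68.66°

68.7°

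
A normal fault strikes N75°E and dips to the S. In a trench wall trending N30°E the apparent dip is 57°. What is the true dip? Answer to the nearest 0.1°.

The section is 45° from the strike.
tan(true dip) = tan 57° / sin 45° = 2.1777
δ = arctan(2.1777) = 65.34°

65.3°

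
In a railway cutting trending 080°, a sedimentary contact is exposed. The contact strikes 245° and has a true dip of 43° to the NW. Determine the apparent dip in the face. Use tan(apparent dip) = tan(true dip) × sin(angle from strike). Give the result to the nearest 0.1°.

13.6°

The section lies 15° from the strike.
tan α = tan 43° × sin 15° = 0.9325 × 0.2588 = 0.2414
apparent dip = arctan 0.2414 = 13.57°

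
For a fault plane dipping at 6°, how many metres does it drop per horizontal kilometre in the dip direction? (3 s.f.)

drop per km = 1000 × tan 6° = 1000 × 0.1051

105 m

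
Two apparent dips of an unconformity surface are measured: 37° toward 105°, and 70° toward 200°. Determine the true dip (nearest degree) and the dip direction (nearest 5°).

The two traces are lines in the plane: v₁ = (sin 105°·cos 37°, cos 105°·cos 37°, −sin 37°), v₂ = (sin 200°·cos 70°, cos 200°·cos 70°, −sin 70°).
The plane normal is n = v₁ × v₂ ∝ (-0.001, -0.795, 0.272).
Dip δ = arctan(|n_h|/n_z) = arctan(0.795/0.272) = 71.1°.
Dip direction = azimuth of (n_x, n_y) = atan2(-0.001, -0.795) = 180°.

true dip 71°, dip direction 180°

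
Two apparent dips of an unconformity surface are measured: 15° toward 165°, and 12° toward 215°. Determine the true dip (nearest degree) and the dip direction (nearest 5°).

true dip 15°, dip direction 175°

Represent each trace as a vector plunging at its apparent dip toward its trend (east-north-up frame): v₁ = (0.250, -0.933, -0.259), v₂ = (-0.561, -0.801, -0.208).
n = v₁ × v₂ = (0.013, -0.197, 0.724) (taken with n_z > 0).
tan δ = √(n_x²+n_y²)/n_z = 0.198/0.724, so δ = 15.3°.
Dip direction = azimuth of (n_x, n_y) = atan2(0.013, -0.197) = 176°.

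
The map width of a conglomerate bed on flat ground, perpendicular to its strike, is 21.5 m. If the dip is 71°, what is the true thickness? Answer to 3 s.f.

True thickness t = w · sin(dip) = 21.5 × sin 71°
t = 21.5 × 0.9455 = 20.329 m

20.3 m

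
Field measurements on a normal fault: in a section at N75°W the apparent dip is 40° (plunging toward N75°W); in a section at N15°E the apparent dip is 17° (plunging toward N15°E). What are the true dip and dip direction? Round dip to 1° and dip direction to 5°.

true dip 42°, dip direction 305°

Each apparent-dip line lies in the plane. As unit vectors (x east, y north, z up), v₁ plunges 40°→N75°W and v₂ plunges 17°→N15°E.
Cross product v₁ × v₂ gives the pole to the plane: n ∝ (-0.536, 0.375, 0.733).
True dip = arccos(n_z / |n|) = arccos(0.7459) = 41.8°.
The horizontal component of n points toward azimuth atan2(n_x, n_y) = 305°, the dip direction.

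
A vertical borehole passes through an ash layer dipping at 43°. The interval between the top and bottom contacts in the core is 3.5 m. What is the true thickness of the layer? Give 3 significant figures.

2.56 m

True thickness t = h · cos(dip) = 3.5 × cos 43°
t = 3.5 × 0.7314 = 2.560 m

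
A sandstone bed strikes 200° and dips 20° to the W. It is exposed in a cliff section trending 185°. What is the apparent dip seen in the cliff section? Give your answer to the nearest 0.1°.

The section lies 15° from the strike.
tan α = tan 20° × sin 15° = 0.3640 × 0.2588 = 0.0942
α = arctan(0.0942) = 5.38°

5.4°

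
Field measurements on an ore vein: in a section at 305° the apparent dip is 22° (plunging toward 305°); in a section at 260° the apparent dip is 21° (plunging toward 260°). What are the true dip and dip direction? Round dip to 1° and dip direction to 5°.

The two traces are lines in the plane: v₁ = (sin 305°·cos 22°, cos 305°·cos 22°, −sin 22°), v₂ = (sin 260°·cos 21°, cos 260°·cos 21°, −sin 21°).
Cross product v₁ × v₂ gives the pole to the plane: n ∝ (-0.251, 0.072, 0.612).
True dip = arccos(n_z / |n|) = arccos(0.9196) = 23.1°.
Dip direction = azimuth of (n_x, n_y) = atan2(-0.251, 0.072) = 286°.

true dip 23°, dip direction 285°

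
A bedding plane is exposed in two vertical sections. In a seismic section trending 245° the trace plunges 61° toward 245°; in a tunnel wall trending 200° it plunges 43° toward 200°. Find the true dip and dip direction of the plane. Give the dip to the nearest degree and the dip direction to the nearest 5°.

true dip 62°, dip direction 260°

Each apparent-dip line lies in the plane. As unit vectors (x east, y north, z up), v₁ plunges 61°→245° and v₂ plunges 43°→200°.
Cross product v₁ × v₂ gives the pole to the plane: n ∝ (-0.461, -0.081, 0.251).
True dip = arccos(n_z / |n|) = arccos(0.4719) = 61.8°.
The horizontal component of n points toward azimuth atan2(n_x, n_y) = 260°, the dip direction.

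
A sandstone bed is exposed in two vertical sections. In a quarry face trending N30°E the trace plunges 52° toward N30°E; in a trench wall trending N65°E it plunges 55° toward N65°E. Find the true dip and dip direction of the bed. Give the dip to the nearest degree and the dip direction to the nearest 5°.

Each apparent-dip line lies in the plane. As unit vectors (x east, y north, z up), v₁ plunges 52°→N30°E and v₂ plunges 55°→N65°E.
The plane normal is n = v₁ × v₂ ∝ (0.246, 0.157, 0.203).
Dip δ = arctan(|n_h|/n_z) = arctan(0.292/0.203) = 55.2°.
Dip direction = atan2(0.246, 0.157) = 57° (azimuth of n's horizontal projection).

true dip 55°, dip direction 055°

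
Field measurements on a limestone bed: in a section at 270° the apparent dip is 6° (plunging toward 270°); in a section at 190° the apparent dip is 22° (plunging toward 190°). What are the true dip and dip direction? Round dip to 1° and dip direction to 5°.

The two traces are lines in the plane: v₁ = (sin 270°·cos 6°, cos 270°·cos 6°, −sin 6°), v₂ = (sin 190°·cos 22°, cos 190°·cos 22°, −sin 22°).
Cross product v₁ × v₂ gives the pole to the plane: n ∝ (-0.095, -0.356, 0.908).
tan δ = √(n_x²+n_y²)/n_z = 0.368/0.908, so δ = 22.1°.
Dip direction = azimuth of (n_x, n_y) = atan2(-0.095, -0.356) = 195°.

true dip 22°, dip direction 195°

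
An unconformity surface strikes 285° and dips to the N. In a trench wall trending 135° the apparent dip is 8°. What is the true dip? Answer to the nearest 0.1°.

The section is 30° from the strike.
tan δ = tan α / sin β = tan 8° / sin 30° = 0.1405 / 0.5000 = 0.2811
δ = arctan(0.2811) = 15.70°

15.7°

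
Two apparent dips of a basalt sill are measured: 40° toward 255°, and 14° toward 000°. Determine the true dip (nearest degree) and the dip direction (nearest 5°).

true dip 44°, dip direction 285°

The two traces are lines in the plane: v₁ = (sin 255°·cos 40°, cos 255°·cos 40°, −sin 40°), v₂ = (sin 0°·cos 14°, cos 0°·cos 14°, −sin 14°).
The plane normal is n = v₁ × v₂ ∝ (-0.672, 0.179, 0.718).
True dip = arccos(n_z / |n|) = arccos(0.7185) = 44.1°.
Dip direction = azimuth of (n_x, n_y) = atan2(-0.672, 0.179) = 285°.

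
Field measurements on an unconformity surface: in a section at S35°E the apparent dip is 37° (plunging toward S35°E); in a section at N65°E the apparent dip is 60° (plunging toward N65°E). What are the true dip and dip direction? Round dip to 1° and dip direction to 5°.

The two traces are lines in the plane: v₁ = (sin 145°·cos 37°, cos 145°·cos 37°, −sin 37°), v₂ = (sin 65°·cos 60°, cos 65°·cos 60°, −sin 60°).
The plane normal is n = v₁ × v₂ ∝ (0.694, 0.124, 0.393).
tan δ = √(n_x²+n_y²)/n_z = 0.705/0.393, so δ = 60.8°.
Dip direction = azimuth of (n_x, n_y) = atan2(0.694, 0.124) = 80°.

true dip 61°, dip direction 080°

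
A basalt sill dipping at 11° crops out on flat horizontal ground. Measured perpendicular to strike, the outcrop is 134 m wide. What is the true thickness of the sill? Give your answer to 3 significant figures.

True thickness t = w · sin(dip) = 134 × sin 11°
t = 134 × 0.1908 = 25.568 m

25.6 m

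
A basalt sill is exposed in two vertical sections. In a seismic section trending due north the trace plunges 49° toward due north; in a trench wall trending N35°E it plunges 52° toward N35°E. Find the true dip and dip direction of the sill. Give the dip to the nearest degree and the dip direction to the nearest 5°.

true dip 52°, dip direction 025°

The two traces are lines in the plane: v₁ = (sin 0°·cos 49°, cos 0°·cos 49°, −sin 49°), v₂ = (sin 35°·cos 52°, cos 35°·cos 52°, −sin 52°).
The plane normal is n = v₁ × v₂ ∝ (0.136, 0.267, 0.232).
True dip = arccos(n_z / |n|) = arccos(0.6120) = 52.3°.
The horizontal component of n points toward azimuth atan2(n_x, n_y) = 27°, the dip direction.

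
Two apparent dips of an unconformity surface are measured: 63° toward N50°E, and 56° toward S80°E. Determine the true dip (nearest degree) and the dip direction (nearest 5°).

Represent each trace as a vector plunging at its apparent dip toward its trend (east-north-up frame): v₁ = (0.348, 0.292, -0.891), v₂ = (0.551, -0.097, -0.829).
The plane normal is n = v₁ × v₂ ∝ (0.328, 0.202, 0.194).
Dip δ = arctan(|n_h|/n_z) = arctan(0.386/0.194) = 63.2°.
Dip direction = azimuth of (n_x, n_y) = atan2(0.328, 0.202) = 58°.

true dip 63°, dip direction 060°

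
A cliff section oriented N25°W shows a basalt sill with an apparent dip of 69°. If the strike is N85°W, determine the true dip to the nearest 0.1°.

71.6°

β = acute angle between strike N85°W and section N25°W = 60°.
tan δ = tan α / sin β = tan 69° / sin 60° = 2.6051 / 0.8660 = 3.0081
true dip = arctan 3.0081 = 71.61°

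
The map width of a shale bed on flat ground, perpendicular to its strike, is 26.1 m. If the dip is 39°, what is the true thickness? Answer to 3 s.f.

16.4 m

True thickness t = w · sin(dip) = 26.1 × sin 39°
t = 26.1 × 0.6293 = 16.425 m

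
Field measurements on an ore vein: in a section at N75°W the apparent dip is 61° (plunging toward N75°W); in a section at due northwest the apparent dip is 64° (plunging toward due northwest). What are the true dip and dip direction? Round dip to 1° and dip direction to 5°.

true dip 64°, dip direction 315°

Each apparent-dip line lies in the plane. As unit vectors (x east, y north, z up), v₁ plunges 61°→N75°W and v₂ plunges 64°→due northwest.
n = v₁ × v₂ = (-0.158, 0.150, 0.106) (taken with n_z > 0).
True dip = arccos(n_z / |n|) = arccos(0.4382) = 64.0°.
The horizontal component of n points toward azimuth atan2(n_x, n_y) = 313°, the dip direction.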